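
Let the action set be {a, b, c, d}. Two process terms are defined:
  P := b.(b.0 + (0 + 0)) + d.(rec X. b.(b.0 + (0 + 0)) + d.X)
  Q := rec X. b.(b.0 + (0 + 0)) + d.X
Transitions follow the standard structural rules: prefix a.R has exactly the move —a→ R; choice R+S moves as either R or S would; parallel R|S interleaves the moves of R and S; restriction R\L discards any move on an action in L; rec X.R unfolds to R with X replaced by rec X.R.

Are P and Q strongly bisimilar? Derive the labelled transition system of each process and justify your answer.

YES

P's transition system — 4 states:
  m0 = b.(b.0 + (0 + 0)) + d.(rec X. b.(b.0 + (0 + 0)) + d.X) → -b-> m1, -d-> m2
  m1 = b.0 + (0 + 0) → -b-> m3
  m2 = rec X. b.(b.0 + (0 + 0)) + d.X → -b-> m1, -d-> m2
  m3 = 0 → stopped
Q's transition system — 3 states:
  n0 = rec X. b.(b.0 + (0 + 0)) + d.X → -b-> n1, -d-> n0
  n1 = b.0 + (0 + 0) → -b-> n2
  n2 = 0 → stopped
Partition-refinement fixed point:
  B0 = {m0, m2, n0}
  B1 = {m1, n1}
  B2 = {m3, n2}
m0 ∈ B0, n0 ∈ B0 → same block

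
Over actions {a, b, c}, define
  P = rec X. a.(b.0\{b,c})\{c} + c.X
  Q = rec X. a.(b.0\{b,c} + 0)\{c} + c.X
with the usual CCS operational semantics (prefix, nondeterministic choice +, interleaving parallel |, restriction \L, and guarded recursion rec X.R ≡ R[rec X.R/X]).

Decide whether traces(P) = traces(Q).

LTS(P): 3 reachable states
  s0 = rec X. a.(b.0\{b,c})\{c} + c.X :: ··a··> s1, ··c··> s0
  s1 = (b.0\{b,c})\{c} :: ··b··> s2
  s2 = 0\{b,c}\{c} :: ·
LTS(Q): 3 reachable states
  t0 = rec X. a.(b.0\{b,c} + 0)\{c} + c.X :: ··a··> t1, ··c··> t0
  t1 = (b.0\{b,c} + 0)\{c} :: ··b··> t2
  t2 = 0\{b,c}\{c} :: ·
Coarsest stable partition (strong bisimilarity classes):
  B0 = {s0, t0}
  B1 = {s1, t1}
  B2 = {s2, t2}
s0 ∈ B0, t0 ∈ B0 → same block
Bisimilar ⇒ trace-equivalent.

YES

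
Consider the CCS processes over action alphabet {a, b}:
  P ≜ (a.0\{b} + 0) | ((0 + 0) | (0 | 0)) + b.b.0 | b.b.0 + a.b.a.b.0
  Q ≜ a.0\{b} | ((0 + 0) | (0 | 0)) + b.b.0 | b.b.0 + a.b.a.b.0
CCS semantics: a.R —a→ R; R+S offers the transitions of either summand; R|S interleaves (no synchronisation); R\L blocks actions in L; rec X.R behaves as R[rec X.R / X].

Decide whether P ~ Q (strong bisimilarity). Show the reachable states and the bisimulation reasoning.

Reachable graph of P (14 states):
  s0 = (a.0\{b} + 0) | ((0 + 0) | (0 | 0)) + b.b.0 | b.b.0 + a.b.a.b.0 | ··a··> s1, ··a··> s2, ··b··> s3, ··b··> s4
  s1 = 0\{b} | ((0 + 0) | (0 | 0)) | (no moves)
  s2 = b.a.b.0 | ··b··> s5
  s3 = b.0 | b.b.0 | ··b··> s6, ··b··> s7
  s4 = b.b.0 | b.0 | ··b··> s7, ··b··> s8
  s5 = a.b.0 | ··a··> s9
  s6 = 0 | b.b.0 | ··b··> s10
  s7 = b.0 | b.0 | ··b··> s10, ··b··> s11
  s8 = b.b.0 | 0 | ··b··> s11
  s9 = b.0 | ··b··> s12
  s10 = 0 | b.0 | ··b··> s13
  s11 = b.0 | 0 | ··b··> s13
  s12 = 0 | (no moves)
  s13 = 0 | 0 | (no moves)
Reachable graph of Q (14 states):
  t0 = a.0\{b} | ((0 + 0) | (0 | 0)) + b.b.0 | b.b.0 + a.b.a.b.0 | ··a··> t1, ··a··> t2, ··b··> t3, ··b··> t4
  t1 = 0\{b} | ((0 + 0) | (0 | 0)) | (no moves)
  t2 = b.a.b.0 | ··b··> t5
  t3 = b.0 | b.b.0 | ··b··> t6, ··b··> t7
  t4 = b.b.0 | b.0 | ··b··> t7, ··b··> t8
  t5 = a.b.0 | ··a··> t9
  t6 = 0 | b.b.0 | ··b··> t10
  t7 = b.0 | b.0 | ··b··> t10, ··b··> t11
  t8 = b.b.0 | 0 | ··b··> t11
  t9 = b.0 | ··b··> t12
  t10 = 0 | b.0 | ··b··> t13
  t11 = b.0 | 0 | ··b··> t13
  t12 = 0 | (no moves)
  t13 = 0 | 0 | (no moves)
Partition-refinement fixed point:
  B0 = {s0, t0}
  B1 = {s2, t2}
  B2 = {s5, t5}
  B3 = {s10, s11, s9, t10, t11, t9}
  B4 = {s1, s12, s13, t1, t12, t13}
  B5 = {s3, s4, t3, t4}
  B6 = {s6, s7, s8, t6, t7, t8}
s0 ∈ B0, t0 ∈ B0 → same block

P ~ Q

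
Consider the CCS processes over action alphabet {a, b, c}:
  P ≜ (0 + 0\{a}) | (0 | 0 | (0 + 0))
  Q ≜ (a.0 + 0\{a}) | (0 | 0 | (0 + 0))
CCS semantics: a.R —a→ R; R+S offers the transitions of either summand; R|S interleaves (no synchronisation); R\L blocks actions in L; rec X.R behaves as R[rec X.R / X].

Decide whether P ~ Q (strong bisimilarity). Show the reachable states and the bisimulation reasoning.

P's transition system — 1 states:
  s0 = (0 + 0\{a}) | (0 | 0 | (0 + 0)) :: stopped
Q's transition system — 2 states:
  t0 = (a.0 + 0\{a}) | (0 | 0 | (0 + 0)) :: —a→ t1
  t1 = 0 | (0 | 0 | (0 + 0)) :: stopped
Bisimilarity quotient blocks:
  B0 = {s0, t1}
  B1 = {t0}
s0 ∈ B0, t0 ∈ B1 → different blocks

not bisimilar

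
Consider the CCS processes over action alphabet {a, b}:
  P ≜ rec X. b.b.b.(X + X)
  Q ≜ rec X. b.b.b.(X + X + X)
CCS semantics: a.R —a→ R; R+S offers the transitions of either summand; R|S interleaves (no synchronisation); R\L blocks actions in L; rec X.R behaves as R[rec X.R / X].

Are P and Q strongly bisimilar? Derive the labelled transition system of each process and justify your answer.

LTS(P): 4 reachable states
  m0 = rec X. b.b.b.(X + X) → =b=> m1
  m1 = b.b.((rec X. b.b.b.(X + X)) + (rec X. b.b.b.(X + X))) → =b=> m2
  m2 = b.((rec X. b.b.b.(X + X)) + (rec X. b.b.b.(X + X))) → =b=> m3
  m3 = (rec X. b.b.b.(X + X)) + (rec X. b.b.b.(X + X)) → =b=> m1
LTS(Q): 4 reachable states
  n0 = rec X. b.b.b.(X + X + X) → =b=> n1
  n1 = b.b.((rec X. b.b.b.(X + X + X)) + (rec X. b.b.b.(X + X + X)) + (rec X. b.b.b.(X + X + X))) → =b=> n2
  n2 = b.((rec X. b.b.b.(X + X + X)) + (rec X. b.b.b.(X + X + X)) + (rec X. b.b.b.(X + X + X))) → =b=> n3
  n3 = (rec X. b.b.b.(X + X + X)) + (rec X. b.b.b.(X + X + X)) + (rec X. b.b.b.(X + X + X)) → =b=> n1
Bisimilarity quotient blocks:
  B0 = {m0, m1, m2, m3, n0, n1, n2, n3}
m0 ∈ B0, n0 ∈ B0 → same block

YES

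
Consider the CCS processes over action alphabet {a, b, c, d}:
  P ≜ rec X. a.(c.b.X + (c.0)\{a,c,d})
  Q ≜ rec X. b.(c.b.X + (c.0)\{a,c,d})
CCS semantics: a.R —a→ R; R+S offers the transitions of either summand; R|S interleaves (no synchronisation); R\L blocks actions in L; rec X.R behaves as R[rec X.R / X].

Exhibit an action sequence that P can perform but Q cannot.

a

Reachable graph of P (3 states):
  u0 = rec X. a.(c.b.X + (c.0)\{a,c,d}) ⊢ --a--▸ u1
  u1 = c.b.(rec X. a.(c.b.X + (c.0)\{a,c,d})) + (c.0)\{a,c,d} ⊢ --c--▸ u2
  u2 = b.(rec X. a.(c.b.X + (c.0)\{a,c,d})) ⊢ --b--▸ u0
Reachable graph of Q (3 states):
  v0 = rec X. b.(c.b.X + (c.0)\{a,c,d}) ⊢ --b--▸ v1
  v1 = c.b.(rec X. b.(c.b.X + (c.0)\{a,c,d})) + (c.0)\{a,c,d} ⊢ --c--▸ v2
  v2 = b.(rec X. b.(c.b.X + (c.0)\{a,c,d})) ⊢ --b--▸ v0
Executing a from P (initial set {u0}):
  after a @ step 1: {u1}
  — P admits the full trace.
Executing a from Q (initial set {v0}):
  after a @ step 1: no successor for Q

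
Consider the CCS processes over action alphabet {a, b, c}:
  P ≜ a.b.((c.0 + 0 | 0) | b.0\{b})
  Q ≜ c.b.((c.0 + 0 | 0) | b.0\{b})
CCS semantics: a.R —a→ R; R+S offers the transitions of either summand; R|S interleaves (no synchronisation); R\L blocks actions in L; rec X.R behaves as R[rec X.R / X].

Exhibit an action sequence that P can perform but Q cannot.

Reachable graph of P (6 states):
  p0 = a.b.((c.0 + 0 | 0) | b.0\{b}) | --a--▸ p1
  p1 = b.((c.0 + 0 | 0) | b.0\{b}) | --b--▸ p2
  p2 = (c.0 + 0 | 0) | b.0\{b} | --b--▸ p3, --c--▸ p4
  p3 = (c.0 + 0 | 0) | 0\{b} | --c--▸ p5
  p4 = 0 | b.0\{b} | --b--▸ p5
  p5 = 0 | 0\{b} | (no moves)
Reachable graph of Q (6 states):
  q0 = c.b.((c.0 + 0 | 0) | b.0\{b}) | --c--▸ q1
  q1 = b.((c.0 + 0 | 0) | b.0\{b}) | --b--▸ q2
  q2 = (c.0 + 0 | 0) | b.0\{b} | --b--▸ q3, --c--▸ q4
  q3 = (c.0 + 0 | 0) | 0\{b} | --c--▸ q5
  q4 = 0 | b.0\{b} | --b--▸ q5
  q5 = 0 | 0\{b} | (no moves)
Trace ⟨a⟩ through P, begin at {p0}:
  step 1 (a): {p1}
  P completes σ.
Trace ⟨a⟩ through Q, begin at {q0}:
  step 1 (a): no successor for Q

a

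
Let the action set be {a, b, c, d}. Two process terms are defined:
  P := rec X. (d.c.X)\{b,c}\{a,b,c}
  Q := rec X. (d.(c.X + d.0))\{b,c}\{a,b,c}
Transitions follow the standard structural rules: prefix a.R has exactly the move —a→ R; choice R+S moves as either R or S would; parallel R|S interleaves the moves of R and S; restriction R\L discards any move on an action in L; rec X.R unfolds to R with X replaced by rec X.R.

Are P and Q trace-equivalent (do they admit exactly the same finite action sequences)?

LTS(P): 2 reachable states
  s0 = rec X. (d.c.X)\{b,c}\{a,b,c} ⊢ ··d··> s1
  s1 = (c.(rec X. (d.c.X)\{b,c}\{a,b,c}))\{b,c}\{a,b,c} ⊢ stopped
LTS(Q): 3 reachable states
  t0 = rec X. (d.(c.X + d.0))\{b,c}\{a,b,c} ⊢ ··d··> t1
  t1 = (c.(rec X. (d.(c.X + d.0))\{b,c}\{a,b,c}) + d.0)\{b,c}\{a,b,c} ⊢ ··d··> t2
  t2 = 0\{b,c}\{a,b,c} ⊢ stopped
Run σ = ⟨dd⟩ on Q: start {t0}
  [1] d ⇒ {t1}
  [2] d ⇒ {t2}
  Q completes σ.
Run σ = ⟨dd⟩ on P: start {s0}
  [1] d ⇒ {s1}
  [2] d ⇒ ∅ (P stuck)

NO — witness ⟨dd⟩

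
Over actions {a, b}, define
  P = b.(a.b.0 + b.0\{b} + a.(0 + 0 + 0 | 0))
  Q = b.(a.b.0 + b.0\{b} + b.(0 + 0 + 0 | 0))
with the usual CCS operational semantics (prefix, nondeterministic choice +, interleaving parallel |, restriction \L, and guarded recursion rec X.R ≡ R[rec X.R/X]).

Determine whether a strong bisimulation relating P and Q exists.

not bisimilar

LTS(P): 6 reachable states
  p0 = b.(a.b.0 + b.0\{b} + a.(0 + 0 + 0 | 0)) has moves ··b··> p1
  p1 = a.b.0 + b.0\{b} + a.(0 + 0 + 0 | 0) has moves ··a··> p2, ··a··> p3, ··b··> p4
  p2 = 0 + 0 + 0 | 0 has moves (no moves)
  p3 = b.0 has moves ··b··> p5
  p4 = 0\{b} has moves (no moves)
  p5 = 0 has moves (no moves)
LTS(Q): 6 reachable states
  q0 = b.(a.b.0 + b.0\{b} + b.(0 + 0 + 0 | 0)) has moves ··b··> q1
  q1 = a.b.0 + b.0\{b} + b.(0 + 0 + 0 | 0) has moves ··a··> q2, ··b··> q3, ··b··> q4
  q2 = b.0 has moves ··b··> q5
  q3 = 0 + 0 + 0 | 0 has moves (no moves)
  q4 = 0\{b} has moves (no moves)
  q5 = 0 has moves (no moves)
Bisimilarity quotient blocks:
  B0 = {p0}
  B1 = {p1}
  B2 = {p3, q2}
  B3 = {p2, p4, p5, q3, q4, q5}
  B4 = {q0}
  B5 = {q1}
p0 ∈ B0, q0 ∈ B4 → different blocks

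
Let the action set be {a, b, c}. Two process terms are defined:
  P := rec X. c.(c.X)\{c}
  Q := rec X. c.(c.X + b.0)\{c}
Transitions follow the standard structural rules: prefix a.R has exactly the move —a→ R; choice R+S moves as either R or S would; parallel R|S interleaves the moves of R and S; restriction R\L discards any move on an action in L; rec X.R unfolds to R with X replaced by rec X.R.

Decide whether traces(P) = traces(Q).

NO — witness ⟨cb⟩

LTS(P): 2 reachable states
  s0 = rec X. c.(c.X)\{c} | =c=> s1
  s1 = (c.(rec X. c.(c.X)\{c}))\{c} | deadlocked
LTS(Q): 3 reachable states
  t0 = rec X. c.(c.X + b.0)\{c} | =c=> t1
  t1 = (c.(rec X. c.(c.X + b.0)\{c}) + b.0)\{c} | =b=> t2
  t2 = 0\{c} | deadlocked
Trace ⟨cb⟩ through Q, begin at {t0}:
  [1] c ⇒ {t1}
  [2] b ⇒ {t2}
  ✓ Q
Trace ⟨cb⟩ through P, begin at {s0}:
  [1] c ⇒ {s1}
  [2] b ⇒ ∅ (P stuck)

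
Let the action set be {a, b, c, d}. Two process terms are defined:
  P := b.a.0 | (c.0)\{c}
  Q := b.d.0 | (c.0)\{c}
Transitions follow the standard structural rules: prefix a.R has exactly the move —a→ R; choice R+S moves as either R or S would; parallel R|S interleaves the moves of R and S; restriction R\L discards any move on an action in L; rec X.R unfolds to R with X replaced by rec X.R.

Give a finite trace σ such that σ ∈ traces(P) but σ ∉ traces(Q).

ba

Reachable graph of P (3 states):
  p0 = b.a.0 | (c.0)\{c} → =b=> p1
  p1 = a.0 | (c.0)\{c} → =a=> p2
  p2 = 0 | (c.0)\{c} → deadlocked
Reachable graph of Q (3 states):
  q0 = b.d.0 | (c.0)\{c} → =b=> q1
  q1 = d.0 | (c.0)\{c} → =d=> q2
  q2 = 0 | (c.0)\{c} → deadlocked
Trace ⟨ba⟩ through P, begin at {p0}:
  after b @ step 1: {p1}
  after a @ step 2: {p2}
  — P admits the full trace.
Trace ⟨ba⟩ through Q, begin at {q0}:
  after b @ step 1: {q1}
  after a @ step 2: ∅ (Q stuck)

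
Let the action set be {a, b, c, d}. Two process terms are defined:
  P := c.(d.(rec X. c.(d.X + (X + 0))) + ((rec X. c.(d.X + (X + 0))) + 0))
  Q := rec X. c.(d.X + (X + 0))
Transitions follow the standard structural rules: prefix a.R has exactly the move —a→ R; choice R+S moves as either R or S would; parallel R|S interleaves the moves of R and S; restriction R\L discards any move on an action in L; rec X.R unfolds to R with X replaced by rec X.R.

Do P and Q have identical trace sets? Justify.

YES

LTS(P): 3 reachable states
  s0 = c.(d.(rec X. c.(d.X + (X + 0))) + ((rec X. c.(d.X + (X + 0))) + 0)) → —c→ s1
  s1 = d.(rec X. c.(d.X + (X + 0))) + ((rec X. c.(d.X + (X + 0))) + 0) → —c→ s1, —d→ s2
  s2 = rec X. c.(d.X + (X + 0)) → —c→ s1
LTS(Q): 2 reachable states
  t0 = rec X. c.(d.X + (X + 0)) → —c→ t1
  t1 = d.(rec X. c.(d.X + (X + 0))) + ((rec X. c.(d.X + (X + 0))) + 0) → —c→ t1, —d→ t0
Partition-refinement fixed point:
  B0 = {s0, s2, t0}
  B1 = {s1, t1}
s0 ∈ B0, t0 ∈ B0 → same block
Bisimilar ⇒ trace-equivalent.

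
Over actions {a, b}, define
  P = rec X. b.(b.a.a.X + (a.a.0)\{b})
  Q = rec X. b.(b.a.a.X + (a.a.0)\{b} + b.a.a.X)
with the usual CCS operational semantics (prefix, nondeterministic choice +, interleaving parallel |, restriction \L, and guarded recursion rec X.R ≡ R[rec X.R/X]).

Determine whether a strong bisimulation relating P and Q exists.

P's transition system — 6 states:
  u0 = rec X. b.(b.a.a.X + (a.a.0)\{b}) :: -b-> u1
  u1 = b.a.a.(rec X. b.(b.a.a.X + (a.a.0)\{b})) + (a.a.0)\{b} :: -a-> u2, -b-> u3
  u2 = (a.0)\{b} :: -a-> u4
  u3 = a.a.(rec X. b.(b.a.a.X + (a.a.0)\{b})) :: -a-> u5
  u4 = 0\{b} :: stopped
  u5 = a.(rec X. b.(b.a.a.X + (a.a.0)\{b})) :: -a-> u0
Q's transition system — 6 states:
  v0 = rec X. b.(b.a.a.X + (a.a.0)\{b} + b.a.a.X) :: -b-> v1
  v1 = b.a.a.(rec X. b.(b.a.a.X + (a.a.0)\{b} + b.a.a.X)) + (a.a.0)\{b} + b.a.a.(rec X. b.(b.a.a.X + (a.a.0)\{b} + b.a.a.X)) :: -a-> v2, -b-> v3
  v2 = (a.0)\{b} :: -a-> v4
  v3 = a.a.(rec X. b.(b.a.a.X + (a.a.0)\{b} + b.a.a.X)) :: -a-> v5
  v4 = 0\{b} :: stopped
  v5 = a.(rec X. b.(b.a.a.X + (a.a.0)\{b} + b.a.a.X)) :: -a-> v0
Partition-refinement fixed point:
  B0 = {u0, v0}
  B1 = {u1, v1}
  B2 = {u3, v3}
  B3 = {u5, v5}
  B4 = {u2, v2}
  B5 = {u4, v4}
u0 ∈ B0, v0 ∈ B0 → same block

YES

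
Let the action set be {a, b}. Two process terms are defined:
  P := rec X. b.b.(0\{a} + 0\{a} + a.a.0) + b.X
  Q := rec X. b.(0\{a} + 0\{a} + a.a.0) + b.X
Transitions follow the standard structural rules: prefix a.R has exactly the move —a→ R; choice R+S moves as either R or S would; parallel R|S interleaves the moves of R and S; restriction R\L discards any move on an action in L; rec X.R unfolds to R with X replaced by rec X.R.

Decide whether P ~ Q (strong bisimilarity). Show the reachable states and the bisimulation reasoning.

not bisimilar

P's transition system — 5 states:
  s0 = rec X. b.b.(0\{a} + 0\{a} + a.a.0) + b.X has moves -b-> s0, -b-> s1
  s1 = b.(0\{a} + 0\{a} + a.a.0) has moves -b-> s2
  s2 = 0\{a} + 0\{a} + a.a.0 has moves -a-> s3
  s3 = a.0 has moves -a-> s4
  s4 = 0 has moves deadlocked
Q's transition system — 4 states:
  t0 = rec X. b.(0\{a} + 0\{a} + a.a.0) + b.X has moves -b-> t0, -b-> t1
  t1 = 0\{a} + 0\{a} + a.a.0 has moves -a-> t2
  t2 = a.0 has moves -a-> t3
  t3 = 0 has moves deadlocked
Bisimilarity quotient blocks:
  B0 = {s0}
  B1 = {s1}
  B2 = {s2, t1}
  B3 = {s3, t2}
  B4 = {s4, t3}
  B5 = {t0}
s0 ∈ B0, t0 ∈ B5 → different blocks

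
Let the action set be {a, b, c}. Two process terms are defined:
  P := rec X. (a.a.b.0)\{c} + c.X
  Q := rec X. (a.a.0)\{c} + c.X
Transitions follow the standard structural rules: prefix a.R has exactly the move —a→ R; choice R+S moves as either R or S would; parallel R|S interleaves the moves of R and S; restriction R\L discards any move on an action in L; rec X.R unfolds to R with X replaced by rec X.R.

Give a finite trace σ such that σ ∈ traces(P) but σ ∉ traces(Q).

aab

P's transition system — 4 states:
  s0 = rec X. (a.a.b.0)\{c} + c.X has moves =a=> s1, =c=> s0
  s1 = (a.b.0)\{c} has moves =a=> s2
  s2 = (b.0)\{c} has moves =b=> s3
  s3 = 0\{c} has moves (no moves)
Q's transition system — 3 states:
  t0 = rec X. (a.a.0)\{c} + c.X has moves =a=> t1, =c=> t0
  t1 = (a.0)\{c} has moves =a=> t2
  t2 = 0\{c} has moves (no moves)
Trace ⟨aab⟩ through P, begin at {s0}:
  [1] a ⇒ {s1}
  [2] a ⇒ {s2}
  [3] b ⇒ {s3}
  P completes σ.
Trace ⟨aab⟩ through Q, begin at {t0}:
  [1] a ⇒ {t1}
  [2] a ⇒ {t2}
  [3] b ⇒ ∅  — Q cannot continue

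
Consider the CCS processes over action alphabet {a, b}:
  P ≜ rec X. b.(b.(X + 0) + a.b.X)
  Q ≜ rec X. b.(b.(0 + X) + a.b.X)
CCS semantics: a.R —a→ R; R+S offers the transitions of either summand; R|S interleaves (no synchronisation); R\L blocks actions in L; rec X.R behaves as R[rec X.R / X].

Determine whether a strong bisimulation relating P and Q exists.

YES

LTS(P): 4 reachable states
  u0 = rec X. b.(b.(X + 0) + a.b.X) | --b--▸ u1
  u1 = b.((rec X. b.(b.(X + 0) + a.b.X)) + 0) + a.b.(rec X. b.(b.(X + 0) + a.b.X)) | --a--▸ u2, --b--▸ u3
  u2 = b.(rec X. b.(b.(X + 0) + a.b.X)) | --b--▸ u0
  u3 = (rec X. b.(b.(X + 0) + a.b.X)) + 0 | --b--▸ u1
LTS(Q): 4 reachable states
  v0 = rec X. b.(b.(0 + X) + a.b.X) | --b--▸ v1
  v1 = b.(0 + (rec X. b.(b.(0 + X) + a.b.X))) + a.b.(rec X. b.(b.(0 + X) + a.b.X)) | --a--▸ v2, --b--▸ v3
  v2 = b.(rec X. b.(b.(0 + X) + a.b.X)) | --b--▸ v0
  v3 = 0 + (rec X. b.(b.(0 + X) + a.b.X)) | --b--▸ v1
Bisimilarity quotient blocks:
  B0 = {u0, u3, v0, v3}
  B1 = {u1, v1}
  B2 = {u2, v2}
u0 ∈ B0, v0 ∈ B0 → same block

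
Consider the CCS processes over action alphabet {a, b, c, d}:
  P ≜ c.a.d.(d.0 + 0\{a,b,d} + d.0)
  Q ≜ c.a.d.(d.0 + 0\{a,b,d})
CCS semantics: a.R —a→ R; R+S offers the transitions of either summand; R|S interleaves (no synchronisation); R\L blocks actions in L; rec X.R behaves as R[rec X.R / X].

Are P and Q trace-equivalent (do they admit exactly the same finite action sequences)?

LTS(P): 5 reachable states
  s0 = c.a.d.(d.0 + 0\{a,b,d} + d.0) | --c--▸ s1
  s1 = a.d.(d.0 + 0\{a,b,d} + d.0) | --a--▸ s2
  s2 = d.(d.0 + 0\{a,b,d} + d.0) | --d--▸ s3
  s3 = d.0 + 0\{a,b,d} + d.0 | --d--▸ s4
  s4 = 0 | (no moves)
LTS(Q): 5 reachable states
  t0 = c.a.d.(d.0 + 0\{a,b,d}) | --c--▸ t1
  t1 = a.d.(d.0 + 0\{a,b,d}) | --a--▸ t2
  t2 = d.(d.0 + 0\{a,b,d}) | --d--▸ t3
  t3 = d.0 + 0\{a,b,d} | --d--▸ t4
  t4 = 0 | (no moves)
Partition-refinement fixed point:
  B0 = {s0, t0}
  B1 = {s1, t1}
  B2 = {s2, t2}
  B3 = {s3, t3}
  B4 = {s4, t4}
s0 ∈ B0, t0 ∈ B0 → same block
Bisimilar ⇒ trace-equivalent.

traces(P) = traces(Q)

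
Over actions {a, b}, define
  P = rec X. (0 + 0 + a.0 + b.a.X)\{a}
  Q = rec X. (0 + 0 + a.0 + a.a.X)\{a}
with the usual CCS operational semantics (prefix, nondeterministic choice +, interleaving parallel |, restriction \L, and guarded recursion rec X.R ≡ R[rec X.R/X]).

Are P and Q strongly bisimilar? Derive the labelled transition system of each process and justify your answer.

LTS(P): 2 reachable states
  p0 = rec X. (0 + 0 + a.0 + b.a.X)\{a} :: ··b··> p1
  p1 = (a.(rec X. (0 + 0 + a.0 + b.a.X)\{a}))\{a} :: stopped
LTS(Q): 1 reachable states
  q0 = rec X. (0 + 0 + a.0 + a.a.X)\{a} :: stopped
Partition-refinement fixed point:
  B0 = {p0}
  B1 = {p1, q0}
p0 ∈ B0, q0 ∈ B1 → different blocks

P ≁ Q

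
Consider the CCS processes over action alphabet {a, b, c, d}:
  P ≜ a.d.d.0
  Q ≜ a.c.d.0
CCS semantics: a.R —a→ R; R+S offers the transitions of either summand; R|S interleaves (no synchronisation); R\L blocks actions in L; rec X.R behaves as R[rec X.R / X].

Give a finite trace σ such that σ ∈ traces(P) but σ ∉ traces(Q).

ad

P's transition system — 4 states:
  p0 = a.d.d.0 → —a→ p1
  p1 = d.d.0 → —d→ p2
  p2 = d.0 → —d→ p3
  p3 = 0 → ·
Q's transition system — 4 states:
  q0 = a.c.d.0 → —a→ q1
  q1 = c.d.0 → —c→ q2
  q2 = d.0 → —d→ q3
  q3 = 0 → ·
Run σ = ⟨ad⟩ on P: start {p0}
  after a @ step 1: {p1}
  after d @ step 2: {p2}
  — P admits the full trace.
Run σ = ⟨ad⟩ on Q: start {q0}
  after a @ step 1: {q1}
  after d @ step 2: ∅ (Q stuck)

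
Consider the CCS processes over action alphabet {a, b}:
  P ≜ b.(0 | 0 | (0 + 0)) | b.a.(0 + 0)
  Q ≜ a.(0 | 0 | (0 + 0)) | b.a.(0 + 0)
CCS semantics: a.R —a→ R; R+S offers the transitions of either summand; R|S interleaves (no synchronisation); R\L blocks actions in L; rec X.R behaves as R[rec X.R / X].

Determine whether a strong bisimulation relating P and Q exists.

not bisimilar

Reachable graph of P (6 states):
  s0 = b.(0 | 0 | (0 + 0)) | b.a.(0 + 0) has moves ··b··> s1, ··b··> s2
  s1 = 0 | 0 | (0 + 0) | b.a.(0 + 0) has moves ··b··> s3
  s2 = b.(0 | 0 | (0 + 0)) | a.(0 + 0) has moves ··a··> s4, ··b··> s3
  s3 = 0 | 0 | (0 + 0) | a.(0 + 0) has moves ··a··> s5
  s4 = b.(0 | 0 | (0 + 0)) | (0 + 0) has moves ··b··> s5
  s5 = 0 | 0 | (0 + 0) | (0 + 0) has moves ∅
Reachable graph of Q (6 states):
  t0 = a.(0 | 0 | (0 + 0)) | b.a.(0 + 0) has moves ··a··> t1, ··b··> t2
  t1 = 0 | 0 | (0 + 0) | b.a.(0 + 0) has moves ··b··> t3
  t2 = a.(0 | 0 | (0 + 0)) | a.(0 + 0) has moves ··a··> t3, ··a··> t4
  t3 = 0 | 0 | (0 + 0) | a.(0 + 0) has moves ··a··> t5
  t4 = a.(0 | 0 | (0 + 0)) | (0 + 0) has moves ··a··> t5
  t5 = 0 | 0 | (0 + 0) | (0 + 0) has moves ∅
Bisimilarity quotient blocks:
  B0 = {s0}
  B1 = {s1, t1}
  B2 = {s3, t3, t4}
  B3 = {s5, t5}
  B4 = {s2}
  B5 = {s4}
  B6 = {t0}
  B7 = {t2}
s0 ∈ B0, t0 ∈ B6 → different blocks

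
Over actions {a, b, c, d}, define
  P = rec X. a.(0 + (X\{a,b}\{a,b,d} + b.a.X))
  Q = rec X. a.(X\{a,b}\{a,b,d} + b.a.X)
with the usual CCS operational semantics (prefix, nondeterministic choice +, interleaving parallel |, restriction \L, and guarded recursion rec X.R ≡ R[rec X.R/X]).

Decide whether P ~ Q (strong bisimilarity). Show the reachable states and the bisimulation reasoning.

YES

LTS(P): 3 reachable states
  m0 = rec X. a.(0 + (X\{a,b}\{a,b,d} + b.a.X)) has moves --a--▸ m1
  m1 = 0 + ((rec X. a.(0 + (X\{a,b}\{a,b,d} + b.a.X)))\{a,b}\{a,b,d} + b.a.(rec X. a.(0 + (X\{a,b}\{a,b,d} + b.a.X)))) has moves --b--▸ m2
  m2 = a.(rec X. a.(0 + (X\{a,b}\{a,b,d} + b.a.X))) has moves --a--▸ m0
LTS(Q): 3 reachable states
  n0 = rec X. a.(X\{a,b}\{a,b,d} + b.a.X) has moves --a--▸ n1
  n1 = (rec X. a.(X\{a,b}\{a,b,d} + b.a.X))\{a,b}\{a,b,d} + b.a.(rec X. a.(X\{a,b}\{a,b,d} + b.a.X)) has moves --b--▸ n2
  n2 = a.(rec X. a.(X\{a,b}\{a,b,d} + b.a.X)) has moves --a--▸ n0
Bisimilarity quotient blocks:
  B0 = {m0, n0}
  B1 = {m1, n1}
  B2 = {m2, n2}
m0 ∈ B0, n0 ∈ B0 → same block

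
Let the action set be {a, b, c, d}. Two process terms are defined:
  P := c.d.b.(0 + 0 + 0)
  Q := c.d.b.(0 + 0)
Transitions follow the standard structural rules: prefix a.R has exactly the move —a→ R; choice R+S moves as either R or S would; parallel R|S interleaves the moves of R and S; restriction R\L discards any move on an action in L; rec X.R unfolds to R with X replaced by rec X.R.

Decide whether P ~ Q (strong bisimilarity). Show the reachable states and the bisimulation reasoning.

Reachable graph of P (4 states):
  u0 = c.d.b.(0 + 0 + 0) has moves —c→ u1
  u1 = d.b.(0 + 0 + 0) has moves —d→ u2
  u2 = b.(0 + 0 + 0) has moves —b→ u3
  u3 = 0 + 0 + 0 has moves deadlocked
Reachable graph of Q (4 states):
  v0 = c.d.b.(0 + 0) has moves —c→ v1
  v1 = d.b.(0 + 0) has moves —d→ v2
  v2 = b.(0 + 0) has moves —b→ v3
  v3 = 0 + 0 has moves deadlocked
Coarsest stable partition (strong bisimilarity classes):
  B0 = {u0, v0}
  B1 = {u1, v1}
  B2 = {u2, v2}
  B3 = {u3, v3}
u0 ∈ B0, v0 ∈ B0 → same block

bisimilar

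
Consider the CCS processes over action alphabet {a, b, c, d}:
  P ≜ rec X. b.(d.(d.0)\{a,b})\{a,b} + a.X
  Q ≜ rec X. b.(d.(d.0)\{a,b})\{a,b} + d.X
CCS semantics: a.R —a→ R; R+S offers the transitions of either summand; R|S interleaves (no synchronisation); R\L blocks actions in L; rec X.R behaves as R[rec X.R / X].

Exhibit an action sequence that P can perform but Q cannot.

a

P's transition system — 4 states:
  m0 = rec X. b.(d.(d.0)\{a,b})\{a,b} + a.X → -a-> m0, -b-> m1
  m1 = (d.(d.0)\{a,b})\{a,b} → -d-> m2
  m2 = (d.0)\{a,b}\{a,b} → -d-> m3
  m3 = 0\{a,b}\{a,b} → deadlocked
Q's transition system — 4 states:
  n0 = rec X. b.(d.(d.0)\{a,b})\{a,b} + d.X → -b-> n1, -d-> n0
  n1 = (d.(d.0)\{a,b})\{a,b} → -d-> n2
  n2 = (d.0)\{a,b}\{a,b} → -d-> n3
  n3 = 0\{a,b}\{a,b} → deadlocked
Run σ = ⟨a⟩ on P: start {m0}
  step 1 (a): {m0}
  P completes σ.
Run σ = ⟨a⟩ on Q: start {n0}
  step 1 (a): no successor for Q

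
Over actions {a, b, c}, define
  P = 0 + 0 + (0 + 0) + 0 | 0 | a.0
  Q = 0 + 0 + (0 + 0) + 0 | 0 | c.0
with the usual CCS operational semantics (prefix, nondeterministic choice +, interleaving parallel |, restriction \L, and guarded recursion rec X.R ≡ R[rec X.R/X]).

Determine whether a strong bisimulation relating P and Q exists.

Reachable graph of P (2 states):
  u0 = 0 + 0 + (0 + 0) + 0 | 0 | a.0 → --a--▸ u1
  u1 = 0 | 0 | 0 → ·
Reachable graph of Q (2 states):
  v0 = 0 + 0 + (0 + 0) + 0 | 0 | c.0 → --c--▸ v1
  v1 = 0 | 0 | 0 → ·
Partition-refinement fixed point:
  B0 = {u0}
  B1 = {u1, v1}
  B2 = {v0}
u0 ∈ B0, v0 ∈ B2 → different blocks

not bisimilar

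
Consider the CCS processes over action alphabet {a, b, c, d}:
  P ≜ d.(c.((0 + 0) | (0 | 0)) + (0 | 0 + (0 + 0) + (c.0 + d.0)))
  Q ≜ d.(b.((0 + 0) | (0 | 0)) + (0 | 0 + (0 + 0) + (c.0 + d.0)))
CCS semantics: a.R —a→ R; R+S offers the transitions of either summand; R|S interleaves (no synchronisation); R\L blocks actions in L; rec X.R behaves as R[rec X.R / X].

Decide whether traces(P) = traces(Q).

Reachable graph of P (4 states):
  s0 = d.(c.((0 + 0) | (0 | 0)) + (0 | 0 + (0 + 0) + (c.0 + d.0))) ⊢ =d=> s1
  s1 = c.((0 + 0) | (0 | 0)) + (0 | 0 + (0 + 0) + (c.0 + d.0)) ⊢ =c=> s2, =c=> s3, =d=> s3
  s2 = (0 + 0) | (0 | 0) ⊢ ∅
  s3 = 0 ⊢ ∅
Reachable graph of Q (4 states):
  t0 = d.(b.((0 + 0) | (0 | 0)) + (0 | 0 + (0 + 0) + (c.0 + d.0))) ⊢ =d=> t1
  t1 = b.((0 + 0) | (0 | 0)) + (0 | 0 + (0 + 0) + (c.0 + d.0)) ⊢ =b=> t2, =c=> t3, =d=> t3
  t2 = (0 + 0) | (0 | 0) ⊢ ∅
  t3 = 0 ⊢ ∅
Run σ = ⟨db⟩ on Q: start {t0}
  step 1 (d): {t1}
  step 2 (b): {t2}
  — Q admits the full trace.
Run σ = ⟨db⟩ on P: start {s0}
  step 1 (d): {s1}
  step 2 (b): ∅ (P stuck)

NO — witness ⟨db⟩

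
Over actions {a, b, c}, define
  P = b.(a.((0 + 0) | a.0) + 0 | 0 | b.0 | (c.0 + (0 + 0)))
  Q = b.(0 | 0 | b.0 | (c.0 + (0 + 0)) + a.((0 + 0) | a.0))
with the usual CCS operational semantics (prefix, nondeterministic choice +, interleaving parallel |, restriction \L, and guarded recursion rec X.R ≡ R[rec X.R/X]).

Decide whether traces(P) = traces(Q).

LTS(P): 7 reachable states
  p0 = b.(a.((0 + 0) | a.0) + 0 | 0 | b.0 | (c.0 + (0 + 0))) :: --b--▸ p1
  p1 = a.((0 + 0) | a.0) + 0 | 0 | b.0 | (c.0 + (0 + 0)) :: --a--▸ p2, --b--▸ p3, --c--▸ p4
  p2 = (0 + 0) | a.0 :: --a--▸ p5
  p3 = 0 | 0 | 0 | (c.0 + (0 + 0)) :: --c--▸ p6
  p4 = 0 | 0 | b.0 | 0 :: --b--▸ p6
  p5 = (0 + 0) | 0 :: deadlocked
  p6 = 0 | 0 | 0 | 0 :: deadlocked
LTS(Q): 7 reachable states
  q0 = b.(0 | 0 | b.0 | (c.0 + (0 + 0)) + a.((0 + 0) | a.0)) :: --b--▸ q1
  q1 = 0 | 0 | b.0 | (c.0 + (0 + 0)) + a.((0 + 0) | a.0) :: --a--▸ q2, --b--▸ q3, --c--▸ q4
  q2 = (0 + 0) | a.0 :: --a--▸ q5
  q3 = 0 | 0 | 0 | (c.0 + (0 + 0)) :: --c--▸ q6
  q4 = 0 | 0 | b.0 | 0 :: --b--▸ q6
  q5 = (0 + 0) | 0 :: deadlocked
  q6 = 0 | 0 | 0 | 0 :: deadlocked
Bisimilarity quotient blocks:
  B0 = {p0, q0}
  B1 = {p1, q1}
  B2 = {p3, q3}
  B3 = {p5, p6, q5, q6}
  B4 = {p2, q2}
  B5 = {p4, q4}
p0 ∈ B0, q0 ∈ B0 → same block
Bisimilar ⇒ trace-equivalent.

traces(P) = traces(Q)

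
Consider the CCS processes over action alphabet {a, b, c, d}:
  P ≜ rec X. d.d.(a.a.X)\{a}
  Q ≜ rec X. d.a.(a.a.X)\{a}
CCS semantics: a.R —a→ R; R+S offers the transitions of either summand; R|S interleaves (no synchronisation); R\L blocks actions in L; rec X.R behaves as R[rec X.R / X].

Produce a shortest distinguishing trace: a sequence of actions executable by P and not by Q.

dd

Reachable graph of P (3 states):
  p0 = rec X. d.d.(a.a.X)\{a} ⊢ -d-> p1
  p1 = d.(a.a.(rec X. d.d.(a.a.X)\{a}))\{a} ⊢ -d-> p2
  p2 = (a.a.(rec X. d.d.(a.a.X)\{a}))\{a} ⊢ (no moves)
Reachable graph of Q (3 states):
  q0 = rec X. d.a.(a.a.X)\{a} ⊢ -d-> q1
  q1 = a.(a.a.(rec X. d.a.(a.a.X)\{a}))\{a} ⊢ -a-> q2
  q2 = (a.a.(rec X. d.a.(a.a.X)\{a}))\{a} ⊢ (no moves)
Trace ⟨dd⟩ through P, begin at {p0}:
  [1] d ⇒ {p1}
  [2] d ⇒ {p2}
  P completes σ.
Trace ⟨dd⟩ through Q, begin at {q0}:
  [1] d ⇒ {q1}
  [2] d ⇒ ∅ (Q stuck)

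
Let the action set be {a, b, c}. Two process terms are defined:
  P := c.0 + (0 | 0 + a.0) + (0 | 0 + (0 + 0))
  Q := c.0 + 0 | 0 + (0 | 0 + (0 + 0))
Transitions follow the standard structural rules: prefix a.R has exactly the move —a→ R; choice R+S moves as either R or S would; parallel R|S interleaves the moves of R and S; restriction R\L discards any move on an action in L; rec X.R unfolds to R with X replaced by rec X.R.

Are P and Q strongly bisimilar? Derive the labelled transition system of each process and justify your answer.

Reachable graph of P (2 states):
  m0 = c.0 + (0 | 0 + a.0) + (0 | 0 + (0 + 0)) ⊢ ··a··> m1, ··c··> m1
  m1 = 0 ⊢ ·
Reachable graph of Q (2 states):
  n0 = c.0 + 0 | 0 + (0 | 0 + (0 + 0)) ⊢ ··c··> n1
  n1 = 0 ⊢ ·
Partition-refinement fixed point:
  B0 = {m0}
  B1 = {m1, n1}
  B2 = {n0}
m0 ∈ B0, n0 ∈ B2 → different blocks

NO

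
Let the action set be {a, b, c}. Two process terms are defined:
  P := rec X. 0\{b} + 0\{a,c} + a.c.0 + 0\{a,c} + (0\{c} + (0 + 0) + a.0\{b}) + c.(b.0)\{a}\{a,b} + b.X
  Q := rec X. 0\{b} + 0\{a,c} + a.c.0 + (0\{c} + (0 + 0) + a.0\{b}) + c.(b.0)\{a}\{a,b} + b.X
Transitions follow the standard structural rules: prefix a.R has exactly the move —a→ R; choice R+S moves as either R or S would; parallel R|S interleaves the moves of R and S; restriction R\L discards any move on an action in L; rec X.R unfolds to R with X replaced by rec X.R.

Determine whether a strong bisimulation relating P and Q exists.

Reachable graph of P (5 states):
  s0 = rec X. 0\{b} + 0\{a,c} + a.c.0 + 0\{a,c} + (0\{c} + (0 + 0) + a.0\{b}) + c.(b.0)\{a}\{a,b} + b.X → -a-> s1, -a-> s2, -b-> s0, -c-> s3
  s1 = 0\{b} → stopped
  s2 = c.0 → -c-> s4
  s3 = (b.0)\{a}\{a,b} → stopped
  s4 = 0 → stopped
Reachable graph of Q (5 states):
  t0 = rec X. 0\{b} + 0\{a,c} + a.c.0 + (0\{c} + (0 + 0) + a.0\{b}) + c.(b.0)\{a}\{a,b} + b.X → -a-> t1, -a-> t2, -b-> t0, -c-> t3
  t1 = 0\{b} → stopped
  t2 = c.0 → -c-> t4
  t3 = (b.0)\{a}\{a,b} → stopped
  t4 = 0 → stopped
Bisimilarity quotient blocks:
  B0 = {s0, t0}
  B1 = {s1, s3, s4, t1, t3, t4}
  B2 = {s2, t2}
s0 ∈ B0, t0 ∈ B0 → same block

bisimilar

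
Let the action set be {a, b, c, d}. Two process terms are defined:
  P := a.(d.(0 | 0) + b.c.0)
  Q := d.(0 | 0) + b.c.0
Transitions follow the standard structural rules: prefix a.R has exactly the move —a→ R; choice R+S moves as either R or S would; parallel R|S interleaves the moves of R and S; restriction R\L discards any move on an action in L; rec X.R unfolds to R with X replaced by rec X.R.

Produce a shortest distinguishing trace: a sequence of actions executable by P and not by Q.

a

LTS(P): 5 reachable states
  m0 = a.(d.(0 | 0) + b.c.0) has moves -a-> m1
  m1 = d.(0 | 0) + b.c.0 has moves -b-> m2, -d-> m3
  m2 = c.0 has moves -c-> m4
  m3 = 0 | 0 has moves (no moves)
  m4 = 0 has moves (no moves)
LTS(Q): 4 reachable states
  n0 = d.(0 | 0) + b.c.0 has moves -b-> n1, -d-> n2
  n1 = c.0 has moves -c-> n3
  n2 = 0 | 0 has moves (no moves)
  n3 = 0 has moves (no moves)
Trace ⟨a⟩ through P, begin at {m0}:
  after a @ step 1: {m1}
  ✓ P
Trace ⟨a⟩ through Q, begin at {n0}:
  after a @ step 1: no successor for Q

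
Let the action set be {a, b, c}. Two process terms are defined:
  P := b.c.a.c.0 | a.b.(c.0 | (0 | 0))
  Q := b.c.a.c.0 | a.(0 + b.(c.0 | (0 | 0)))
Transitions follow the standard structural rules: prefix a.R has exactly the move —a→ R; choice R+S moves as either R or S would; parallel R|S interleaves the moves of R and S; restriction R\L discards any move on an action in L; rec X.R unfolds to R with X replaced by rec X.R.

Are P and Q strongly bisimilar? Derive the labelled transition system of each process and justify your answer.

bisimilar

Reachable graph of P (20 states):
  p0 = b.c.a.c.0 | a.b.(c.0 | (0 | 0)) :: —a→ p1, —b→ p2
  p1 = b.c.a.c.0 | b.(c.0 | (0 | 0)) :: —b→ p3, —b→ p4
  p2 = c.a.c.0 | a.b.(c.0 | (0 | 0)) :: —a→ p4, —c→ p5
  p3 = b.c.a.c.0 | (c.0 | (0 | 0)) :: —b→ p6, —c→ p7
  p4 = c.a.c.0 | b.(c.0 | (0 | 0)) :: —b→ p6, —c→ p8
  p5 = a.c.0 | a.b.(c.0 | (0 | 0)) :: —a→ p8, —a→ p9
  p6 = c.a.c.0 | (c.0 | (0 | 0)) :: —c→ p10, —c→ p11
  p7 = b.c.a.c.0 | (0 | (0 | 0)) :: —b→ p11
  p8 = a.c.0 | b.(c.0 | (0 | 0)) :: —a→ p12, —b→ p10
  p9 = c.0 | a.b.(c.0 | (0 | 0)) :: —a→ p12, —c→ p13
  p10 = a.c.0 | (c.0 | (0 | 0)) :: —a→ p14, —c→ p15
  p11 = c.a.c.0 | (0 | (0 | 0)) :: —c→ p15
  p12 = c.0 | b.(c.0 | (0 | 0)) :: —b→ p14, —c→ p16
  p13 = 0 | a.b.(c.0 | (0 | 0)) :: —a→ p16
  p14 = c.0 | (c.0 | (0 | 0)) :: —c→ p17, —c→ p18
  p15 = a.c.0 | (0 | (0 | 0)) :: —a→ p18
  p16 = 0 | b.(c.0 | (0 | 0)) :: —b→ p17
  p17 = 0 | (c.0 | (0 | 0)) :: —c→ p19
  p18 = c.0 | (0 | (0 | 0)) :: —c→ p19
  p19 = 0 | (0 | (0 | 0)) :: ·
Reachable graph of Q (20 states):
  q0 = b.c.a.c.0 | a.(0 + b.(c.0 | (0 | 0))) :: —a→ q1, —b→ q2
  q1 = b.c.a.c.0 | (0 + b.(c.0 | (0 | 0))) :: —b→ q3, —b→ q4
  q2 = c.a.c.0 | a.(0 + b.(c.0 | (0 | 0))) :: —a→ q4, —c→ q5
  q3 = b.c.a.c.0 | (c.0 | (0 | 0)) :: —b→ q6, —c→ q7
  q4 = c.a.c.0 | (0 + b.(c.0 | (0 | 0))) :: —b→ q6, —c→ q8
  q5 = a.c.0 | a.(0 + b.(c.0 | (0 | 0))) :: —a→ q8, —a→ q9
  q6 = c.a.c.0 | (c.0 | (0 | 0)) :: —c→ q10, —c→ q11
  q7 = b.c.a.c.0 | (0 | (0 | 0)) :: —b→ q11
  q8 = a.c.0 | (0 + b.(c.0 | (0 | 0))) :: —a→ q12, —b→ q10
  q9 = c.0 | a.(0 + b.(c.0 | (0 | 0))) :: —a→ q12, —c→ q13
  q10 = a.c.0 | (c.0 | (0 | 0)) :: —a→ q14, —c→ q15
  q11 = c.a.c.0 | (0 | (0 | 0)) :: —c→ q15
  q12 = c.0 | (0 + b.(c.0 | (0 | 0))) :: —b→ q14, —c→ q16
  q13 = 0 | a.(0 + b.(c.0 | (0 | 0))) :: —a→ q16
  q14 = c.0 | (c.0 | (0 | 0)) :: —c→ q17, —c→ q18
  q15 = a.c.0 | (0 | (0 | 0)) :: —a→ q18
  q16 = 0 | (0 + b.(c.0 | (0 | 0))) :: —b→ q17
  q17 = 0 | (c.0 | (0 | 0)) :: —c→ q19
  q18 = c.0 | (0 | (0 | 0)) :: —c→ q19
  q19 = 0 | (0 | (0 | 0)) :: ·
Bisimilarity quotient blocks:
  B0 = {p0, q0}
  B1 = {p2, q2}
  B2 = {p5, q5}
  B3 = {p9, q9}
  B4 = {p12, q12}
  B5 = {p16, q16}
  B6 = {p17, p18, q17, q18}
  B7 = {p19, q19}
  B8 = {p14, q14}
  B9 = {p13, q13}
  B10 = {p8, q8}
  B11 = {p10, q10}
  B12 = {p15, q15}
  B13 = {p4, q4}
  B14 = {p6, q6}
  B15 = {p11, q11}
  B16 = {p1, q1}
  B17 = {p3, q3}
  B18 = {p7, q7}
p0 ∈ B0, q0 ∈ B0 → same block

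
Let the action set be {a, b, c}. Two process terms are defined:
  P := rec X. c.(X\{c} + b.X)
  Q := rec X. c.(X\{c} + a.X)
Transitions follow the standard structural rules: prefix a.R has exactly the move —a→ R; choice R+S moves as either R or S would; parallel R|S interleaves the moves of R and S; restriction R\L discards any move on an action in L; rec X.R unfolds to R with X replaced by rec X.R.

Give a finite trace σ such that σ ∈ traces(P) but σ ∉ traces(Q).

cb

P's transition system — 2 states:
  u0 = rec X. c.(X\{c} + b.X) ⊢ ··c··> u1
  u1 = (rec X. c.(X\{c} + b.X))\{c} + b.(rec X. c.(X\{c} + b.X)) ⊢ ··b··> u0
Q's transition system — 2 states:
  v0 = rec X. c.(X\{c} + a.X) ⊢ ··c··> v1
  v1 = (rec X. c.(X\{c} + a.X))\{c} + a.(rec X. c.(X\{c} + a.X)) ⊢ ··a··> v0
Executing cb from P (initial set {u0}):
  step 1 (c): {u1}
  step 2 (b): {u0}
  ✓ P
Executing cb from Q (initial set {v0}):
  step 1 (c): {v1}
  step 2 (b): ∅ (Q stuck)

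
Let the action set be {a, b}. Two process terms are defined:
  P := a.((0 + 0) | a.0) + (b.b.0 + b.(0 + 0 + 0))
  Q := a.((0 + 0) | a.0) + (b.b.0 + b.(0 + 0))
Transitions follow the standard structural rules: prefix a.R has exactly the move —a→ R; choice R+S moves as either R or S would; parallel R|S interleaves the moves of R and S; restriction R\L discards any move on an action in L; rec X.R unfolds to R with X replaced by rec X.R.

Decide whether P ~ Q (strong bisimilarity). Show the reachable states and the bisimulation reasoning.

bisimilar

LTS(P): 6 reachable states
  s0 = a.((0 + 0) | a.0) + (b.b.0 + b.(0 + 0 + 0)) | —a→ s1, —b→ s2, —b→ s3
  s1 = (0 + 0) | a.0 | —a→ s4
  s2 = 0 + 0 + 0 | (no moves)
  s3 = b.0 | —b→ s5
  s4 = (0 + 0) | 0 | (no moves)
  s5 = 0 | (no moves)
LTS(Q): 6 reachable states
  t0 = a.((0 + 0) | a.0) + (b.b.0 + b.(0 + 0)) | —a→ t1, —b→ t2, —b→ t3
  t1 = (0 + 0) | a.0 | —a→ t4
  t2 = 0 + 0 | (no moves)
  t3 = b.0 | —b→ t5
  t4 = (0 + 0) | 0 | (no moves)
  t5 = 0 | (no moves)
Coarsest stable partition (strong bisimilarity classes):
  B0 = {s0, t0}
  B1 = {s3, t3}
  B2 = {s2, s4, s5, t2, t4, t5}
  B3 = {s1, t1}
s0 ∈ B0, t0 ∈ B0 → same block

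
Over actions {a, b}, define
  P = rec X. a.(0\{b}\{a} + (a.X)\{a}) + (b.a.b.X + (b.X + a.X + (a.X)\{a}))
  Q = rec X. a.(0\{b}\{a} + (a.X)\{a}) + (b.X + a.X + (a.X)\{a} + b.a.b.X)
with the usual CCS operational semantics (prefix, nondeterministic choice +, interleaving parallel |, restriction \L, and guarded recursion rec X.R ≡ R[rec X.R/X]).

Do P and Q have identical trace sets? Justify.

LTS(P): 4 reachable states
  p0 = rec X. a.(0\{b}\{a} + (a.X)\{a}) + (b.a.b.X + (b.X + a.X + (a.X)\{a})) :: ··a··> p0, ··a··> p1, ··b··> p0, ··b··> p2
  p1 = 0\{b}\{a} + (a.(rec X. a.(0\{b}\{a} + (a.X)\{a}) + (b.a.b.X + (b.X + a.X + (a.X)\{a}))))\{a} :: (no moves)
  p2 = a.b.(rec X. a.(0\{b}\{a} + (a.X)\{a}) + (b.a.b.X + (b.X + a.X + (a.X)\{a}))) :: ··a··> p3
  p3 = b.(rec X. a.(0\{b}\{a} + (a.X)\{a}) + (b.a.b.X + (b.X + a.X + (a.X)\{a}))) :: ··b··> p0
LTS(Q): 4 reachable states
  q0 = rec X. a.(0\{b}\{a} + (a.X)\{a}) + (b.X + a.X + (a.X)\{a} + b.a.b.X) :: ··a··> q0, ··a··> q1, ··b··> q0, ··b··> q2
  q1 = 0\{b}\{a} + (a.(rec X. a.(0\{b}\{a} + (a.X)\{a}) + (b.X + a.X + (a.X)\{a} + b.a.b.X)))\{a} :: (no moves)
  q2 = a.b.(rec X. a.(0\{b}\{a} + (a.X)\{a}) + (b.X + a.X + (a.X)\{a} + b.a.b.X)) :: ··a··> q3
  q3 = b.(rec X. a.(0\{b}\{a} + (a.X)\{a}) + (b.X + a.X + (a.X)\{a} + b.a.b.X)) :: ··b··> q0
Bisimilarity quotient blocks:
  B0 = {p0, q0}
  B1 = {p2, q2}
  B2 = {p3, q3}
  B3 = {p1, q1}
p0 ∈ B0, q0 ∈ B0 → same block
Bisimilar ⇒ trace-equivalent.

traces(P) = traces(Q)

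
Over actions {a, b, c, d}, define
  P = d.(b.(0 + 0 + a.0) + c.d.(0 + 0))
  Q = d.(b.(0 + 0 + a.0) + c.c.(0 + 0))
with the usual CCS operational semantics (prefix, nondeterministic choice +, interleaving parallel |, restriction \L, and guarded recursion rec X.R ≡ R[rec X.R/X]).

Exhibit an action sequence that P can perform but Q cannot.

dcd

Reachable graph of P (6 states):
  u0 = d.(b.(0 + 0 + a.0) + c.d.(0 + 0)) :: -d-> u1
  u1 = b.(0 + 0 + a.0) + c.d.(0 + 0) :: -b-> u2, -c-> u3
  u2 = 0 + 0 + a.0 :: -a-> u4
  u3 = d.(0 + 0) :: -d-> u5
  u4 = 0 :: stopped
  u5 = 0 + 0 :: stopped
Reachable graph of Q (6 states):
  v0 = d.(b.(0 + 0 + a.0) + c.c.(0 + 0)) :: -d-> v1
  v1 = b.(0 + 0 + a.0) + c.c.(0 + 0) :: -b-> v2, -c-> v3
  v2 = 0 + 0 + a.0 :: -a-> v4
  v3 = c.(0 + 0) :: -c-> v5
  v4 = 0 :: stopped
  v5 = 0 + 0 :: stopped
Trace ⟨dcd⟩ through P, begin at {u0}:
  [1] d ⇒ {u1}
  [2] c ⇒ {u3}
  [3] d ⇒ {u5}
  ✓ P
Trace ⟨dcd⟩ through Q, begin at {v0}:
  [1] d ⇒ {v1}
  [2] c ⇒ {v3}
  [3] d ⇒ ∅ (Q stuck)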